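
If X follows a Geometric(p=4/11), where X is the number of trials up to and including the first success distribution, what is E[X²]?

Using the identity E[X²] = Var(X) + (E[X])²:
E[X] = \frac{11}{4}
Var(X) = \frac{77}{16}
E[X²] = \frac{77}{16} + (\frac{11}{4})²
= \frac{99}{8}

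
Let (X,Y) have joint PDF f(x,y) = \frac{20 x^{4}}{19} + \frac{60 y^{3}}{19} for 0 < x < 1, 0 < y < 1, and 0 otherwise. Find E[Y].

E[Y] = ∫_0^1 ∫_0^1 y × f(x,y) dx dy
= \frac{14}{19}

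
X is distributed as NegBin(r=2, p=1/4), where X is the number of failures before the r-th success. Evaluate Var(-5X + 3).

For X ~ NegBin(r=2, p=1/4), where X is the number of failures before the r-th success:
Var(X) = 24
Var(-5X + 3) = (-5)² × Var(X) = 25 × 24 = 600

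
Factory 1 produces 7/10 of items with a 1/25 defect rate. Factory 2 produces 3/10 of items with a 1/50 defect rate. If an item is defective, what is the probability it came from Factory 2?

Using Bayes' theorem:
P(F1) = 7/10, P(D|F1) = 1/25
P(F2) = 3/10, P(D|F2) = 1/50
P(D) = P(D|F1)P(F1) + P(D|F2)P(F2)
     = \frac{17}{500}
P(F2|D) = P(D|F2)P(F2) / P(D)
= \frac{3}{17}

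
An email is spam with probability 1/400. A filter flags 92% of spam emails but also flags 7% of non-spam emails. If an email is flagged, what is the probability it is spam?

Let D = the rare event, + = positive/flagged.
P(D) = 1/400
P(+|D) = 92/100 = 23/25
P(+|D') = 7/100
P(+) = P(+|D)P(D) + P(+|D')P(D')
     = \frac{23}{25} × \frac{1}{400} + \frac{7}{100} × \frac{399}{400}
     = \frac{577}{8000}
P(D|+) = P(+|D)P(D)/P(+) = \frac{92}{2885}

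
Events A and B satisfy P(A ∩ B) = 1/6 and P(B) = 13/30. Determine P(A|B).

P(A|B) = P(A ∩ B) / P(B)
= (1/6) / (13/30)
= 5/13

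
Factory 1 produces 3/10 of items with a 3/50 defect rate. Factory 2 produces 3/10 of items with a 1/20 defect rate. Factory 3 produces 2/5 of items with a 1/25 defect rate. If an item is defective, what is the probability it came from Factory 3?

Using Bayes' theorem:
P(F1) = 3/10, P(D|F1) = 3/50
P(F2) = 3/10, P(D|F2) = 1/20
P(F3) = 2/5, P(D|F3) = 1/25
P(D) = P(D|F1)P(F1) + P(D|F2)P(F2) + P(D|F3)P(F3)
     = \frac{49}{1000}
P(F3|D) = P(D|F3)P(F3) / P(D)
= \frac{16}{49}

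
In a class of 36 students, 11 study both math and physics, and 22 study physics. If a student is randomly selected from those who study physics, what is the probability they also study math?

P(A ∩ B) = 11/36
P(B) = 22/36 = 11/18
P(A|B) = P(A ∩ B) / P(B) = (11/36) / (11/18) = 1/2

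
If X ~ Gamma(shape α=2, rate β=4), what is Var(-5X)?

For X ~ Gamma(shape α=2, rate β=4):
Var(X) = \frac{1}{8}
Var(-5X) = (-5)² × Var(X) = 25 × \frac{1}{8} = \frac{25}{8}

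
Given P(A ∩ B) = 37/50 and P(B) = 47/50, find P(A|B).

P(A|B) = P(A ∩ B) / P(B)
= (37/50) / (47/50)
= 37/47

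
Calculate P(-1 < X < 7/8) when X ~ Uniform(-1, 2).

P(-1 < X < 7/8) = ∫_{-1}^{7/8} f(x) dx
where f(x) = \frac{1}{3}
= \frac{5}{8}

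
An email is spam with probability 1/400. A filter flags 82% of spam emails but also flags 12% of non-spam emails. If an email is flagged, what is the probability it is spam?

Let D = the rare event, + = positive/flagged.
P(D) = 1/400
P(+|D) = 82/100 = 41/50
P(+|D') = 12/100 = 3/25
P(+) = P(+|D)P(D) + P(+|D')P(D')
     = \frac{41}{50} × \frac{1}{400} + \frac{3}{25} × \frac{399}{400}
     = \frac{487}{4000}
P(D|+) = P(+|D)P(D)/P(+) = \frac{41}{2435}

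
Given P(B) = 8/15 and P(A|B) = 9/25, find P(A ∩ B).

By definition, P(A|B) = P(A ∩ B) / P(B)
So P(A ∩ B) = P(A|B) × P(B)
= 9/25 × 8/15
= 24/125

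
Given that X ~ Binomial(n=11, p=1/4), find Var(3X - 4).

For X ~ Binomial(n=11, p=1/4):
Var(X) = \frac{33}{16}
Var(3X - 4) = (3)² × Var(X) = 9 × \frac{33}{16} = \frac{297}{16}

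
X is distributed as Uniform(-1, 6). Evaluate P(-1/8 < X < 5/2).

P(-1/8 < X < 5/2) = ∫_{-1/8}^{5/2} f(x) dx
where f(x) = \frac{1}{7}
= \frac{3}{8}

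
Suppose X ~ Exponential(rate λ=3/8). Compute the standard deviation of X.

For X ~ Exponential(rate λ=3/8):
Var(X) = \frac{64}{9}
SD(X) = √(Var(X)) = √(\frac{64}{9}) = \frac{8}{3}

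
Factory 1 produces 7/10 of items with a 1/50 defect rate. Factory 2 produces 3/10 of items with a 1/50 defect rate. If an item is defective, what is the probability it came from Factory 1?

Using Bayes' theorem:
P(F1) = 7/10, P(D|F1) = 1/50
P(F2) = 3/10, P(D|F2) = 1/50
P(D) = P(D|F1)P(F1) + P(D|F2)P(F2)
     = \frac{1}{50}
P(F1|D) = P(D|F1)P(F1) / P(D)
= \frac{7}{10}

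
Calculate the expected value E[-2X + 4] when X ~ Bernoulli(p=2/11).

For X ~ Bernoulli(p=2/11):
E[X] = \frac{2}{11}
E[-2X + 4] = -2 × E[X] + 4 = \frac{40}{11}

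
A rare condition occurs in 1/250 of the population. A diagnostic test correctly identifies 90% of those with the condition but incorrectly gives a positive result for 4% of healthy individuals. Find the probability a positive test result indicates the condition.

Let D = the rare event, + = positive/flagged.
P(D) = 1/250
P(+|D) = 90/100 = 9/10
P(+|D') = 4/100 = 1/25
P(+) = P(+|D)P(D) + P(+|D')P(D')
     = \frac{9}{10} × \frac{1}{250} + \frac{1}{25} × \frac{249}{250}
     = \frac{543}{12500}
P(D|+) = P(+|D)P(D)/P(+) = \frac{15}{181}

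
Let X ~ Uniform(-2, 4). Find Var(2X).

For X ~ Uniform(-2, 4):
Var(X) = 3
Var(2X) = (2)² × Var(X) = 4 × 3 = 12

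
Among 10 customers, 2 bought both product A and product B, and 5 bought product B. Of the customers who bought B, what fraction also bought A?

P(A ∩ B) = 2/10 = 1/5
P(B) = 5/10 = 1/2
P(A|B) = P(A ∩ B) / P(B) = (1/5) / (1/2) = 2/5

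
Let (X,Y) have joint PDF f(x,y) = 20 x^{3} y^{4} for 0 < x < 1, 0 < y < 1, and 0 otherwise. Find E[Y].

E[Y] = ∫_0^1 ∫_0^1 y × f(x,y) dx dy
= \frac{5}{6}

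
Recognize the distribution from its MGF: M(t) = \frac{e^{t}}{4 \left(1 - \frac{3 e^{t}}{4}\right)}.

The MGF M(t) = \frac{e^{t}}{4 \left(1 - \frac{3 e^{t}}{4}\right)} is the standard form for the Geometric distribution.
Comparing with the known MGF formula identifies: Geometric(p=1/4), X = trial number of first success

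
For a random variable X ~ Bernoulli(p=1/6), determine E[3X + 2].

For X ~ Bernoulli(p=1/6):
E[X] = \frac{1}{6}
E[3X + 2] = 3 × E[X] + 2 = \frac{5}{2}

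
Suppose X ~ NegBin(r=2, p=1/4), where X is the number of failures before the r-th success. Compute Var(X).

For X ~ NegBin(r=2, p=1/4), where X is the number of failures before the r-th success:
Var(X) = 24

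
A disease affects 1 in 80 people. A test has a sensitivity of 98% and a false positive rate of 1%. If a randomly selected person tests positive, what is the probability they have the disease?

Let D = the rare event, + = positive/flagged.
P(D) = 1/80
P(+|D) = 98/100 = 49/50
P(+|D') = 1/100
P(+) = P(+|D)P(D) + P(+|D')P(D')
     = \frac{49}{50} × \frac{1}{80} + \frac{1}{100} × \frac{79}{80}
     = \frac{177}{8000}
P(D|+) = P(+|D)P(D)/P(+) = \frac{98}{177}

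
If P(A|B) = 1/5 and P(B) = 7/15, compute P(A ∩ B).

By definition, P(A|B) = P(A ∩ B) / P(B)
So P(A ∩ B) = P(A|B) × P(B)
= 1/5 × 7/15
= 7/75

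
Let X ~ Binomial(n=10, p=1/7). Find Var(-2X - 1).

For X ~ Binomial(n=10, p=1/7):
Var(X) = \frac{60}{49}
Var(-2X - 1) = (-2)² × Var(X) = 4 × \frac{60}{49} = \frac{240}{49}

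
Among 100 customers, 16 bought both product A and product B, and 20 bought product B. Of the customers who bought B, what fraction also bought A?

P(A ∩ B) = 16/100 = 4/25
P(B) = 20/100 = 1/5
P(A|B) = P(A ∩ B) / P(B) = (4/25) / (1/5) = 4/5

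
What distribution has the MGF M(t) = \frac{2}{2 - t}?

The MGF M(t) = \frac{2}{2 - t} is the standard form for the Exponential distribution.
Comparing with the known MGF formula identifies: Exponential(rate λ=2)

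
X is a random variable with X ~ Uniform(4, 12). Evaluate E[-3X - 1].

For X ~ Uniform(4, 12):
E[X] = 8
E[-3X - 1] = -3 × E[X] - 1 = -25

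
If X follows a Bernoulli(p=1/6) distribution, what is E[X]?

For X ~ Bernoulli(p=1/6), the expected value is:
E[X] = \frac{1}{6}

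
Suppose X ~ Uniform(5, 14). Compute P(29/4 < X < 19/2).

P(29/4 < X < 19/2) = ∫_{29/4}^{19/2} f(x) dx
where f(x) = \frac{1}{9}
= \frac{1}{4}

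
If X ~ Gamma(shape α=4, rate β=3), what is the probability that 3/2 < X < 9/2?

P(3/2 < X < 9/2) = ∫_{3/2}^{9/2} f(x) dx
where f(x) = \frac{27 x^{3} e^{- 3 x}}{2}
= \frac{-8251 + 493 e^{9}}{16 e^{\frac{27}{2}}}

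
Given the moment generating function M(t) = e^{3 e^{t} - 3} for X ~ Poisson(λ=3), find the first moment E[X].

To find E[X], compute M^(1)(0):
M^(1)(t) = 3 e^{t} e^{3 e^{t} - 3}
M^(1)(0) = 3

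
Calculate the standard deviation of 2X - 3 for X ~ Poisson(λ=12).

For X ~ Poisson(λ=12):
Var(X) = 12
SD(X) = √(Var(X)) = √(12) = 2 \sqrt{3}
SD(2X - 3) = |2| × SD(X) = 2 × 2 \sqrt{3} = 4 \sqrt{3}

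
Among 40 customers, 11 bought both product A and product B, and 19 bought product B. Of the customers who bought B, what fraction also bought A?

P(A ∩ B) = 11/40
P(B) = 19/40
P(A|B) = P(A ∩ B) / P(B) = (11/40) / (19/40) = 11/19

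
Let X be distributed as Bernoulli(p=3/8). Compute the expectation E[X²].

Using the identity E[X²] = Var(X) + (E[X])²:
E[X] = \frac{3}{8}
Var(X) = \frac{15}{64}
E[X²] = \frac{15}{64} + (\frac{3}{8})²
= \frac{3}{8}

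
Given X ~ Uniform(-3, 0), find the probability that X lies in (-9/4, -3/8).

P(-9/4 < X < -3/8) = ∫_{-9/4}^{-3/8} f(x) dx
where f(x) = \frac{1}{3}
= \frac{5}{8}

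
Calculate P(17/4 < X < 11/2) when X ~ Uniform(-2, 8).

P(17/4 < X < 11/2) = ∫_{17/4}^{11/2} f(x) dx
where f(x) = \frac{1}{10}
= \frac{1}{8}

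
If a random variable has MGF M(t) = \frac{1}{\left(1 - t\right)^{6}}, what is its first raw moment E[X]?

To find E[X], compute M^(1)(0):
M^(1)(t) = \frac{6}{\left(1 - t\right)^{7}}
M^(1)(0) = 6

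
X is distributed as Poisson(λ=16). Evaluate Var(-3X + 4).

For X ~ Poisson(λ=16):
Var(X) = 16
Var(-3X + 4) = (-3)² × Var(X) = 9 × 16 = 144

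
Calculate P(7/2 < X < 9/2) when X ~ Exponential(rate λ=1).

P(7/2 < X < 9/2) = ∫_{7/2}^{9/2} f(x) dx
where f(x) = e^{- x}
= - \frac{1 - e}{e^{\frac{9}{2}}}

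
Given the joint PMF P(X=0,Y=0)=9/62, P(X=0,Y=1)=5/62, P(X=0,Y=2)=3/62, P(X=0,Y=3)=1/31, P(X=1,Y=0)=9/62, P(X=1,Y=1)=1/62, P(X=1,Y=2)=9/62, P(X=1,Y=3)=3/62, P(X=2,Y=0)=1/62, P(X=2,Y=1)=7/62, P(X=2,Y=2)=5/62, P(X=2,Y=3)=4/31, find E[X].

First find marginal of X:
P(X=0) = 19/62
P(X=1) = 11/31
P(X=2) = 21/62
E[X] = 0 × 19/62 + 1 × 11/31 + 2 × 21/62 = 32/31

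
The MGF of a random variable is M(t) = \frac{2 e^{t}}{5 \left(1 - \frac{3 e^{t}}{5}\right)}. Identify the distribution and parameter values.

The MGF M(t) = \frac{2 e^{t}}{5 \left(1 - \frac{3 e^{t}}{5}\right)} is the standard form for the Geometric distribution.
Comparing with the known MGF formula identifies: Geometric(p=2/5), X = trial number of first success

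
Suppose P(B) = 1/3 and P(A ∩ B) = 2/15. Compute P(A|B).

P(A|B) = P(A ∩ B) / P(B)
= (2/15) / (1/3)
= 2/5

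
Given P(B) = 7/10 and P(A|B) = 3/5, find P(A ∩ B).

By definition, P(A|B) = P(A ∩ B) / P(B)
So P(A ∩ B) = P(A|B) × P(B)
= 3/5 × 7/10
= 21/50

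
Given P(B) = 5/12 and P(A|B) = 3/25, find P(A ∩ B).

By definition, P(A|B) = P(A ∩ B) / P(B)
So P(A ∩ B) = P(A|B) × P(B)
= 3/25 × 5/12
= 1/20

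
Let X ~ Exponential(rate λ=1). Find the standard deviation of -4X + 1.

For X ~ Exponential(rate λ=1):
Var(X) = 1
SD(X) = √(Var(X)) = √(1) = 1
SD(-4X + 1) = |-4| × SD(X) = 4 × 1 = 4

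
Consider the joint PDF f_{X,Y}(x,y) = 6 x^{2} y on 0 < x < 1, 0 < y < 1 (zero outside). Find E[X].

f_X(x) = ∫_0^1 6 x^{2} y dy = 3 x^{2}
E[X] = ∫_0^1 x × (3 x^{2}) dx = \frac{3}{4}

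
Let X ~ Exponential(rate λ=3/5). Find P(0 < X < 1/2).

P(0 < X < 1/2) = ∫_{0}^{1/2} f(x) dx
where f(x) = \frac{3 e^{- \frac{3 x}{5}}}{5}
= 1 - e^{- \frac{3}{10}}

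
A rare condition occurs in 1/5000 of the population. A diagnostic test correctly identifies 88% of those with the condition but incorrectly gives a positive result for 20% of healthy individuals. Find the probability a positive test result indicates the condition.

Let D = the rare event, + = positive/flagged.
P(D) = 1/5000
P(+|D) = 88/100 = 22/25
P(+|D') = 20/100 = 1/5
P(+) = P(+|D)P(D) + P(+|D')P(D')
     = \frac{22}{25} × \frac{1}{5000} + \frac{1}{5} × \frac{4999}{5000}
     = \frac{25017}{125000}
P(D|+) = P(+|D)P(D)/P(+) = \frac{22}{25017}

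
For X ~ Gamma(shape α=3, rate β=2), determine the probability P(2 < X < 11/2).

P(2 < X < 11/2) = ∫_{2}^{11/2} f(x) dx
where f(x) = 4 x^{2} e^{- 2 x}
= \frac{-145 + 26 e^{7}}{2 e^{11}}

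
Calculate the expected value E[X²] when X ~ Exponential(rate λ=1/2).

Using the identity E[X²] = Var(X) + (E[X])²:
E[X] = 2
Var(X) = 4
E[X²] = 4 + (2)²
= 8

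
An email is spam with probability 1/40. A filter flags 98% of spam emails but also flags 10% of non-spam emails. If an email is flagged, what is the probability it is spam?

Let D = the rare event, + = positive/flagged.
P(D) = 1/40
P(+|D) = 98/100 = 49/50
P(+|D') = 10/100 = 1/10
P(+) = P(+|D)P(D) + P(+|D')P(D')
     = \frac{49}{50} × \frac{1}{40} + \frac{1}{10} × \frac{39}{40}
     = \frac{61}{500}
P(D|+) = P(+|D)P(D)/P(+) = \frac{49}{244}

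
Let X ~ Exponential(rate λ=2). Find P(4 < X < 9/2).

P(4 < X < 9/2) = ∫_{4}^{9/2} f(x) dx
where f(x) = 2 e^{- 2 x}
= - \frac{1 - e}{e^{9}}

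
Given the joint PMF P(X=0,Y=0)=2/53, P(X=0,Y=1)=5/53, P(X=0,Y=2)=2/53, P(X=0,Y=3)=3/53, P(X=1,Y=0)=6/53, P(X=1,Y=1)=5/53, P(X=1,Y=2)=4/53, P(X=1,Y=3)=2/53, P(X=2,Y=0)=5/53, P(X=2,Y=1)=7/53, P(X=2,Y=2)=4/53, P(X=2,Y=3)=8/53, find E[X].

First find marginal of X:
P(X=0) = 12/53
P(X=1) = 17/53
P(X=2) = 24/53
E[X] = 0 × 12/53 + 1 × 17/53 + 2 × 24/53 = 65/53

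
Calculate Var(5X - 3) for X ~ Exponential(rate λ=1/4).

For X ~ Exponential(rate λ=1/4):
Var(X) = 16
Var(5X - 3) = (5)² × Var(X) = 25 × 16 = 400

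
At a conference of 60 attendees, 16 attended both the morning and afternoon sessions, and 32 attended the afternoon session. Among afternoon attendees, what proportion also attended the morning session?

P(A ∩ B) = 16/60 = 4/15
P(B) = 32/60 = 8/15
P(A|B) = P(A ∩ B) / P(B) = (4/15) / (8/15) = 1/2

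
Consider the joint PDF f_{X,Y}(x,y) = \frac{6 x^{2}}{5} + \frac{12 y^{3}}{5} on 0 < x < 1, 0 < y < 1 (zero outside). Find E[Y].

E[Y] = ∫_0^1 ∫_0^1 y × f(x,y) dx dy
= \frac{17}{25}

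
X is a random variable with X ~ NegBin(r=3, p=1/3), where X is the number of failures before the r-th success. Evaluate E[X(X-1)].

E[X(X-1)] = E[X² - X] = E[X²] - E[X]
E[X] = 6
E[X²] = Var(X) + (E[X])² = 18 + (6)² = 54
E[X(X-1)] = 54 - 6 = 48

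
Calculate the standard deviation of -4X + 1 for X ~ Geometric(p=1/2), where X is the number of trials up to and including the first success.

For X ~ Geometric(p=1/2), where X is the number of trials up to and including the first success:
Var(X) = 2
SD(X) = √(Var(X)) = √(2) = \sqrt{2}
SD(-4X + 1) = |-4| × SD(X) = 4 × \sqrt{2} = 4 \sqrt{2}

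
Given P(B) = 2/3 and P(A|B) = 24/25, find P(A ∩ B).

By definition, P(A|B) = P(A ∩ B) / P(B)
So P(A ∩ B) = P(A|B) × P(B)
= 24/25 × 2/3
= 16/25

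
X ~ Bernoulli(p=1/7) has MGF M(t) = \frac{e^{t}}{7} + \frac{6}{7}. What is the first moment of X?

To find E[X], compute M^(1)(0):
M^(1)(t) = \frac{e^{t}}{7}
M^(1)(0) = \frac{1}{7}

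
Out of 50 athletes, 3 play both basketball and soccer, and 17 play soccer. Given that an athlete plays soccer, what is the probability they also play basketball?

P(A ∩ B) = 3/50
P(B) = 17/50
P(A|B) = P(A ∩ B) / P(B) = (3/50) / (17/50) = 3/17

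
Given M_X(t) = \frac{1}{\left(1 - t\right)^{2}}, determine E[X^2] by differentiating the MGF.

To find E[X^2], compute M^(2)(0):
M^(1)(t) = \frac{2}{\left(1 - t\right)^{3}}
M^(2)(t) = \frac{6}{\left(1 - t\right)^{4}}
M^(2)(0) = 6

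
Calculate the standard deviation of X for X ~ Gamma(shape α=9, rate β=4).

For X ~ Gamma(shape α=9, rate β=4):
Var(X) = \frac{9}{16}
SD(X) = √(Var(X)) = √(\frac{9}{16}) = \frac{3}{4}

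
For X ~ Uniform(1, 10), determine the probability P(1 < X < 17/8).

P(1 < X < 17/8) = ∫_{1}^{17/8} f(x) dx
where f(x) = \frac{1}{9}
= \frac{1}{8}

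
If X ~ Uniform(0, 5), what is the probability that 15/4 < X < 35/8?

P(15/4 < X < 35/8) = ∫_{15/4}^{35/8} f(x) dx
where f(x) = \frac{1}{5}
= \frac{1}{8}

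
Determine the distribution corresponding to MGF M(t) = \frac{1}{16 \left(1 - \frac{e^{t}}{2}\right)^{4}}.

The MGF M(t) = \frac{1}{16 \left(1 - \frac{e^{t}}{2}\right)^{4}} is the standard form for the NegativeBinomial distribution.
Comparing with the known MGF formula identifies: NegBin(r=4, p=1/2), X = failures before r-th success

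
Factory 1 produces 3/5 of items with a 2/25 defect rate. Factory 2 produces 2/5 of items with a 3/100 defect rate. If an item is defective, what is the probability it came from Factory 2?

Using Bayes' theorem:
P(F1) = 3/5, P(D|F1) = 2/25
P(F2) = 2/5, P(D|F2) = 3/100
P(D) = P(D|F1)P(F1) + P(D|F2)P(F2)
     = \frac{3}{50}
P(F2|D) = P(D|F2)P(F2) / P(D)
= \frac{1}{5}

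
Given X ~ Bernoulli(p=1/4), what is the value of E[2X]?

For X ~ Bernoulli(p=1/4):
E[X] = \frac{1}{4}
E[2X] = 2 × E[X] + 0 = \frac{1}{2}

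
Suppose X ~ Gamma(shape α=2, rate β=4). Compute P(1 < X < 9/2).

P(1 < X < 9/2) = ∫_{1}^{9/2} f(x) dx
where f(x) = 16 x e^{- 4 x}
= \frac{-19 + 5 e^{14}}{e^{18}}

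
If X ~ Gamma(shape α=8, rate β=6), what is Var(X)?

For X ~ Gamma(shape α=8, rate β=6):
Var(X) = \frac{2}{9}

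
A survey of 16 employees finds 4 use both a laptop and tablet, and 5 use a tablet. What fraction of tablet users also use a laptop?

P(A ∩ B) = 4/16 = 1/4
P(B) = 5/16
P(A|B) = P(A ∩ B) / P(B) = (1/4) / (5/16) = 4/5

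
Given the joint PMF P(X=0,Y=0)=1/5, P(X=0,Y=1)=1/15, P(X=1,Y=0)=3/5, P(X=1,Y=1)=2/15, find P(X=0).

P(X=0) = P(X=0,Y=0) + P(X=0,Y=1)
= 1/5 + 1/15
= 4/15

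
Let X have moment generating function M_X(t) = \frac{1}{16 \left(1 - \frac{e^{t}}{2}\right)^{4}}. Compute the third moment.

To find E[X^3], compute M^(3)(0):
M^(1)(t) = \frac{e^{t}}{8 \left(1 - \frac{e^{t}}{2}\right)^{5}}
M^(2)(t) = \frac{e^{t}}{8 \left(1 - \frac{e^{t}}{2}\right)^{5}} + \frac{5 e^{2 t}}{16 \left(1 - \frac{e^{t}}{2}\right)^{6}}
M^(3)(t) = \frac{e^{t}}{8 \left(1 - \frac{e^{t}}{2}\right)^{5}} + \frac{15 e^{2 t}}{16 \left(1 - \frac{e^{t}}{2}\right)^{6}} + \frac{15 e^{3 t}}{16 \left(1 - \frac{e^{t}}{2}\right)^{7}}
M^(3)(0) = 184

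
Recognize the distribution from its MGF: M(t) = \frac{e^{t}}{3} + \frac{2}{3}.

The MGF M(t) = \frac{e^{t}}{3} + \frac{2}{3} is the standard form for the Bernoulli distribution.
Comparing with the known MGF formula identifies: Bernoulli(p=1/3)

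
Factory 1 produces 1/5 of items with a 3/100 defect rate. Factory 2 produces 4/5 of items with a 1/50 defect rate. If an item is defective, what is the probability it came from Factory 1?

Using Bayes' theorem:
P(F1) = 1/5, P(D|F1) = 3/100
P(F2) = 4/5, P(D|F2) = 1/50
P(D) = P(D|F1)P(F1) + P(D|F2)P(F2)
     = \frac{11}{500}
P(F1|D) = P(D|F1)P(F1) / P(D)
= \frac{3}{11}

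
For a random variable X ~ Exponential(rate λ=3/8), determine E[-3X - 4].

For X ~ Exponential(rate λ=3/8):
E[X] = \frac{8}{3}
E[-3X - 4] = -3 × E[X] - 4 = -12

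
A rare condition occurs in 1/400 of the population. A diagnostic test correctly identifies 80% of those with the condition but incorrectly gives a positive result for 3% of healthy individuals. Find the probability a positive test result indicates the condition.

Let D = the rare event, + = positive/flagged.
P(D) = 1/400
P(+|D) = 80/100 = 4/5
P(+|D') = 3/100
P(+) = P(+|D)P(D) + P(+|D')P(D')
     = \frac{4}{5} × \frac{1}{400} + \frac{3}{100} × \frac{399}{400}
     = \frac{1277}{40000}
P(D|+) = P(+|D)P(D)/P(+) = \frac{80}{1277}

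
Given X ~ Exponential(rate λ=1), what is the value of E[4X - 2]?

For X ~ Exponential(rate λ=1):
E[X] = 1
E[4X - 2] = 4 × E[X] - 2 = 2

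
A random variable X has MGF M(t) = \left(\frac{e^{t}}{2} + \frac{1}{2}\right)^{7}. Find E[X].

To find E[X], compute M^(1)(0):
M^(1)(t) = \frac{7 \left(\frac{e^{t}}{2} + \frac{1}{2}\right)^{6} e^{t}}{2}
M^(1)(0) = \frac{7}{2}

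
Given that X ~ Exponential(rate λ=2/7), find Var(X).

For X ~ Exponential(rate λ=2/7):
Var(X) = \frac{49}{4}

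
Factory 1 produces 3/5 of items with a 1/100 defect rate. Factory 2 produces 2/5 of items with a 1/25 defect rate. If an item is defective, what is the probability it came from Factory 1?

Using Bayes' theorem:
P(F1) = 3/5, P(D|F1) = 1/100
P(F2) = 2/5, P(D|F2) = 1/25
P(D) = P(D|F1)P(F1) + P(D|F2)P(F2)
     = \frac{11}{500}
P(F1|D) = P(D|F1)P(F1) / P(D)
= \frac{3}{11}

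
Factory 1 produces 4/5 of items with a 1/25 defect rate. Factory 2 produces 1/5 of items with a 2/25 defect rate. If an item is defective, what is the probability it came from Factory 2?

Using Bayes' theorem:
P(F1) = 4/5, P(D|F1) = 1/25
P(F2) = 1/5, P(D|F2) = 2/25
P(D) = P(D|F1)P(F1) + P(D|F2)P(F2)
     = \frac{6}{125}
P(F2|D) = P(D|F2)P(F2) / P(D)
= \frac{1}{3}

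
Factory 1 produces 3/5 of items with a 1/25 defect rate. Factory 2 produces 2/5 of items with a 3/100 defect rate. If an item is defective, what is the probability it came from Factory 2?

Using Bayes' theorem:
P(F1) = 3/5, P(D|F1) = 1/25
P(F2) = 2/5, P(D|F2) = 3/100
P(D) = P(D|F1)P(F1) + P(D|F2)P(F2)
     = \frac{9}{250}
P(F2|D) = P(D|F2)P(F2) / P(D)
= \frac{1}{3}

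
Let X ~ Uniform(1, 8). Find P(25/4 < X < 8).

P(25/4 < X < 8) = ∫_{25/4}^{8} f(x) dx
where f(x) = \frac{1}{7}
= \frac{1}{4}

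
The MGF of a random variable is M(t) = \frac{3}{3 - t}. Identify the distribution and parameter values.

The MGF M(t) = \frac{3}{3 - t} is the standard form for the Exponential distribution.
Comparing with the known MGF formula identifies: Exponential(rate λ=3)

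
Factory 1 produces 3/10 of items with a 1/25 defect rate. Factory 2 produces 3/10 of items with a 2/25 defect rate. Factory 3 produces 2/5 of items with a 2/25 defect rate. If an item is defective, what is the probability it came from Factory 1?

Using Bayes' theorem:
P(F1) = 3/10, P(D|F1) = 1/25
P(F2) = 3/10, P(D|F2) = 2/25
P(F3) = 2/5, P(D|F3) = 2/25
P(D) = P(D|F1)P(F1) + P(D|F2)P(F2) + P(D|F3)P(F3)
     = \frac{17}{250}
P(F1|D) = P(D|F1)P(F1) / P(D)
= \frac{3}{17}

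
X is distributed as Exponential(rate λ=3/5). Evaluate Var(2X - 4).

For X ~ Exponential(rate λ=3/5):
Var(X) = \frac{25}{9}
Var(2X - 4) = (2)² × Var(X) = 4 × \frac{25}{9} = \frac{100}{9}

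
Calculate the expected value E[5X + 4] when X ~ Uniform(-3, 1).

For X ~ Uniform(-3, 1):
E[X] = -1
E[5X + 4] = 5 × E[X] + 4 = -1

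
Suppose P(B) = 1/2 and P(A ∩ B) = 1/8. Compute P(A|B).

P(A|B) = P(A ∩ B) / P(B)
= (1/8) / (1/2)
= 1/4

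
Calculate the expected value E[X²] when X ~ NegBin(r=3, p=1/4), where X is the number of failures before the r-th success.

Using the identity E[X²] = Var(X) + (E[X])²:
E[X] = 9
Var(X) = 36
E[X²] = 36 + (9)²
= 117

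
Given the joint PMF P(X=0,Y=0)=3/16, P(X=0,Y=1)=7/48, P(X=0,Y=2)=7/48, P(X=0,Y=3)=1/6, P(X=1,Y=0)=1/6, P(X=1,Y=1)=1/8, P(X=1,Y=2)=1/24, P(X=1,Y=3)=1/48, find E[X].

First find marginal of X:
P(X=0) = 31/48
P(X=1) = 17/48
E[X] = 0 × 31/48 + 1 × 17/48 = 17/48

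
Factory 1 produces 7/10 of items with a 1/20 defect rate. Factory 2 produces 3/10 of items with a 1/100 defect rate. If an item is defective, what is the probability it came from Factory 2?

Using Bayes' theorem:
P(F1) = 7/10, P(D|F1) = 1/20
P(F2) = 3/10, P(D|F2) = 1/100
P(D) = P(D|F1)P(F1) + P(D|F2)P(F2)
     = \frac{19}{500}
P(F2|D) = P(D|F2)P(F2) / P(D)
= \frac{3}{38}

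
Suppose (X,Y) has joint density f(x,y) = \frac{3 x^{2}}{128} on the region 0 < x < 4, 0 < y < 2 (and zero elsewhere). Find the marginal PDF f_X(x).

f_X(x) = ∫_0^2 f(x,y) dy
= ∫_0^2 \frac{3 x^{2}}{128} dy
= \frac{3 x^{2}}{64} for 0 < x < 4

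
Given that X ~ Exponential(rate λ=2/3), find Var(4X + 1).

For X ~ Exponential(rate λ=2/3):
Var(X) = \frac{9}{4}
Var(4X + 1) = (4)² × Var(X) = 16 × \frac{9}{4} = 36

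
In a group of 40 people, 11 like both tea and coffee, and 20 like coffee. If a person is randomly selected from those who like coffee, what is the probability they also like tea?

P(A ∩ B) = 11/40
P(B) = 20/40 = 1/2
P(A|B) = P(A ∩ B) / P(B) = (11/40) / (1/2) = 11/20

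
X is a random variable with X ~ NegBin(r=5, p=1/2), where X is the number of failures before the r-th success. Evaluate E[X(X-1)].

E[X(X-1)] = E[X² - X] = E[X²] - E[X]
E[X] = 5
E[X²] = Var(X) + (E[X])² = 10 + (5)² = 35
E[X(X-1)] = 35 - 5 = 30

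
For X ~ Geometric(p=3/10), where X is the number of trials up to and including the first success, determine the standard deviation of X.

For X ~ Geometric(p=3/10), where X is the number of trials up to and including the first success:
Var(X) = \frac{70}{9}
SD(X) = √(Var(X)) = √(\frac{70}{9}) = \frac{\sqrt{70}}{3}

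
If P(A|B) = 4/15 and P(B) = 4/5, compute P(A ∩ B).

By definition, P(A|B) = P(A ∩ B) / P(B)
So P(A ∩ B) = P(A|B) × P(B)
= 4/15 × 4/5
= 16/75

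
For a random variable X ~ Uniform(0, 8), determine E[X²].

Using the identity E[X²] = Var(X) + (E[X])²:
E[X] = 4
Var(X) = \frac{16}{3}
E[X²] = \frac{16}{3} + (4)²
= \frac{64}{3}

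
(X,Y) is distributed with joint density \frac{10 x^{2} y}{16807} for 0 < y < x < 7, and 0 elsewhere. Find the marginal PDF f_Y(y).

f_Y(y) = ∫_y^7 \frac{10 x^{2} y}{16807} dx = \frac{10 y \left(343 - y^{3}\right)}{50421}
for 0 < y < 7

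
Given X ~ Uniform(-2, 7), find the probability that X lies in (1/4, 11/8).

P(1/4 < X < 11/8) = ∫_{1/4}^{11/8} f(x) dx
where f(x) = \frac{1}{9}
= \frac{1}{8}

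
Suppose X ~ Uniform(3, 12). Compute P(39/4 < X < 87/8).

P(39/4 < X < 87/8) = ∫_{39/4}^{87/8} f(x) dx
where f(x) = \frac{1}{9}
= \frac{1}{8}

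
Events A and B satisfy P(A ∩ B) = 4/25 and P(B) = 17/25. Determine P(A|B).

P(A|B) = P(A ∩ B) / P(B)
= (4/25) / (17/25)
= 4/17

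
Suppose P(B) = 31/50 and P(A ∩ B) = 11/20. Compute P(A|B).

P(A|B) = P(A ∩ B) / P(B)
= (11/20) / (31/50)
= 55/62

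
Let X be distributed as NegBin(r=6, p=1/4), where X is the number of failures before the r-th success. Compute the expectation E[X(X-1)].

E[X(X-1)] = E[X² - X] = E[X²] - E[X]
E[X] = 18
E[X²] = Var(X) + (E[X])² = 72 + (18)² = 396
E[X(X-1)] = 396 - 18 = 378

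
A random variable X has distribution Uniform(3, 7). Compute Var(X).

For X ~ Uniform(3, 7):
Var(X) = \frac{4}{3}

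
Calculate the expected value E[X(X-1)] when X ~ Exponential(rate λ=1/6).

E[X(X-1)] = E[X² - X] = E[X²] - E[X]
E[X] = 6
E[X²] = Var(X) + (E[X])² = 36 + (6)² = 72
E[X(X-1)] = 72 - 6 = 66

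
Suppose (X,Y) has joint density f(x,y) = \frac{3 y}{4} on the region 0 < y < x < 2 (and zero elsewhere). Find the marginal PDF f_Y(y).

f_Y(y) = ∫_y^2 \frac{3 y}{4} dx = \frac{3 y \left(2 - y\right)}{4}
for 0 < y < 2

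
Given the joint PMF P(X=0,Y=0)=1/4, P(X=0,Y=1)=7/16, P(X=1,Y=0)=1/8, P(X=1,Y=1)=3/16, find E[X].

First find marginal of X:
P(X=0) = 11/16
P(X=1) = 5/16
E[X] = 0 × 11/16 + 1 × 5/16 = 5/16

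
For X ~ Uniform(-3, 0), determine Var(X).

For X ~ Uniform(-3, 0):
Var(X) = \frac{3}{4}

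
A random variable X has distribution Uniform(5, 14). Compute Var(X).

For X ~ Uniform(5, 14):
Var(X) = \frac{27}{4}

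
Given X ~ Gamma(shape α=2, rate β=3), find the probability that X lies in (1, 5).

P(1 < X < 5) = ∫_{1}^{5} f(x) dx
where f(x) = 9 x e^{- 3 x}
= \frac{4 \left(-4 + e^{12}\right)}{e^{15}}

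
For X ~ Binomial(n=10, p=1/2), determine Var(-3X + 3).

For X ~ Binomial(n=10, p=1/2):
Var(X) = \frac{5}{2}
Var(-3X + 3) = (-3)² × Var(X) = 9 × \frac{5}{2} = \frac{45}{2}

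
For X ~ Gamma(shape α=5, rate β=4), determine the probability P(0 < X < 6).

P(0 < X < 6) = ∫_{0}^{6} f(x) dx
where f(x) = \frac{128 x^{4} e^{- 4 x}}{3}
= 1 - \frac{16441}{e^{24}}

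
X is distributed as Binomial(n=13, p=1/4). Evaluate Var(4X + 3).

For X ~ Binomial(n=13, p=1/4):
Var(X) = \frac{39}{16}
Var(4X + 3) = (4)² × Var(X) = 16 × \frac{39}{16} = 39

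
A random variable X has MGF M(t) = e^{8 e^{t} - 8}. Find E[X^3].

To find E[X^3], compute M^(3)(0):
M^(1)(t) = 8 e^{t} e^{8 e^{t} - 8}
M^(2)(t) = 64 e^{2 t} e^{8 e^{t} - 8} + 8 e^{t} e^{8 e^{t} - 8}
M^(3)(t) = 512 e^{3 t} e^{8 e^{t} - 8} + 192 e^{2 t} e^{8 e^{t} - 8} + 8 e^{t} e^{8 e^{t} - 8}
M^(3)(0) = 712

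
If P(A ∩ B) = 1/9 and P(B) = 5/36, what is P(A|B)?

P(A|B) = P(A ∩ B) / P(B)
= (1/9) / (5/36)
= 4/5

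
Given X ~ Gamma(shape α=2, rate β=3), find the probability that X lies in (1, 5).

P(1 < X < 5) = ∫_{1}^{5} f(x) dx
where f(x) = 9 x e^{- 3 x}
= \frac{4 \left(-4 + e^{12}\right)}{e^{15}}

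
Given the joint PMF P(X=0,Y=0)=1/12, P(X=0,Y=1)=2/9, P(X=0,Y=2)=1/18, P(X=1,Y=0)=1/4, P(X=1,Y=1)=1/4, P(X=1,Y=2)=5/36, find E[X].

First find marginal of X:
P(X=0) = 13/36
P(X=1) = 23/36
E[X] = 0 × 13/36 + 1 × 23/36 = 23/36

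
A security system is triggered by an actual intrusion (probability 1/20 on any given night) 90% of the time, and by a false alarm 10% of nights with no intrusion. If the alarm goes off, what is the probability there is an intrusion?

Let D = the rare event, + = positive/flagged.
P(D) = 1/20
P(+|D) = 90/100 = 9/10
P(+|D') = 10/100 = 1/10
P(+) = P(+|D)P(D) + P(+|D')P(D')
     = \frac{9}{10} × \frac{1}{20} + \frac{1}{10} × \frac{19}{20}
     = \frac{7}{50}
P(D|+) = P(+|D)P(D)/P(+) = \frac{9}{28}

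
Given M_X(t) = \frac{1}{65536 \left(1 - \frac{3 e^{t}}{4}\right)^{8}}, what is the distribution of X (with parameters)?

The MGF M(t) = \frac{1}{65536 \left(1 - \frac{3 e^{t}}{4}\right)^{8}} is the standard form for the NegativeBinomial distribution.
Comparing with the known MGF formula identifies: NegBin(r=8, p=1/4), X = failures before r-th success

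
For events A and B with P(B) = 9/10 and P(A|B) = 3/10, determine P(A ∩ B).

By definition, P(A|B) = P(A ∩ B) / P(B)
So P(A ∩ B) = P(A|B) × P(B)
= 3/10 × 9/10
= 27/100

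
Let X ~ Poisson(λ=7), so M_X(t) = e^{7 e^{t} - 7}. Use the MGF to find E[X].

To find E[X], compute M^(1)(0):
M^(1)(t) = 7 e^{t} e^{7 e^{t} - 7}
M^(1)(0) = 7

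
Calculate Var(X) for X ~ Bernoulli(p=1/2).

For X ~ Bernoulli(p=1/2):
Var(X) = \frac{1}{4}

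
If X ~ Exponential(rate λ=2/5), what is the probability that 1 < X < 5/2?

P(1 < X < 5/2) = ∫_{1}^{5/2} f(x) dx
where f(x) = \frac{2 e^{- \frac{2 x}{5}}}{5}
= - \frac{1}{e} + e^{- \frac{2}{5}}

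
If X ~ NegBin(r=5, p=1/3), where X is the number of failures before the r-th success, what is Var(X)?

For X ~ NegBin(r=5, p=1/3), where X is the number of failures before the r-th success:
Var(X) = 30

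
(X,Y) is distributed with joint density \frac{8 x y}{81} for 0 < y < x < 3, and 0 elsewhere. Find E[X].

f_X(x) = ∫_0^x \frac{8 x y}{81} dy = \frac{4 x^{3}}{81}
E[X] = ∫_0^3 x × (\frac{4 x^{3}}{81}) dx = \frac{12}{5}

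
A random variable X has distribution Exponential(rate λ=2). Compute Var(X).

For X ~ Exponential(rate λ=2):
Var(X) = \frac{1}{4}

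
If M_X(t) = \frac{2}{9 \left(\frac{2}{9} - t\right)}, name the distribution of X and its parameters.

The MGF M(t) = \frac{2}{9 \left(\frac{2}{9} - t\right)} is the standard form for the Exponential distribution.
Comparing with the known MGF formula identifies: Exponential(rate λ=2/9)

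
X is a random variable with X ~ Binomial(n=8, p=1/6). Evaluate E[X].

For X ~ Binomial(n=8, p=1/6), the expected value is:
E[X] = \frac{4}{3}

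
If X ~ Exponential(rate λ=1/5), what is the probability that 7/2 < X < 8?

P(7/2 < X < 8) = ∫_{7/2}^{8} f(x) dx
where f(x) = \frac{e^{- \frac{x}{5}}}{5}
= - \frac{1}{e^{\frac{8}{5}}} + e^{- \frac{7}{10}}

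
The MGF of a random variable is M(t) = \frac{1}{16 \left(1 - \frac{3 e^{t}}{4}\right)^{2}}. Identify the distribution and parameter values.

The MGF M(t) = \frac{1}{16 \left(1 - \frac{3 e^{t}}{4}\right)^{2}} is the standard form for the NegativeBinomial distribution.
Comparing with the known MGF formula identifies: NegBin(r=2, p=1/4), X = failures before r-th success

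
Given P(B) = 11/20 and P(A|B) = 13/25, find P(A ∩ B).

By definition, P(A|B) = P(A ∩ B) / P(B)
So P(A ∩ B) = P(A|B) × P(B)
= 13/25 × 11/20
= 143/500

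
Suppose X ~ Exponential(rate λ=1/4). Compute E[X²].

Using the identity E[X²] = Var(X) + (E[X])²:
E[X] = 4
Var(X) = 16
E[X²] = 16 + (4)²
= 32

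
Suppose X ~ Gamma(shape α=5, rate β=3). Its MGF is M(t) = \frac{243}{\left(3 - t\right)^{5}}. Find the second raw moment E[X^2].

To find E[X^2], compute M^(2)(0):
M^(1)(t) = \frac{1215}{\left(3 - t\right)^{6}}
M^(2)(t) = \frac{7290}{\left(3 - t\right)^{7}}
M^(2)(0) = \frac{10}{3}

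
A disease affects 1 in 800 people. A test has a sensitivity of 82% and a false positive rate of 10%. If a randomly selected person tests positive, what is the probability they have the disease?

Let D = the rare event, + = positive/flagged.
P(D) = 1/800
P(+|D) = 82/100 = 41/50
P(+|D') = 10/100 = 1/10
P(+) = P(+|D)P(D) + P(+|D')P(D')
     = \frac{41}{50} × \frac{1}{800} + \frac{1}{10} × \frac{799}{800}
     = \frac{1009}{10000}
P(D|+) = P(+|D)P(D)/P(+) = \frac{41}{4036}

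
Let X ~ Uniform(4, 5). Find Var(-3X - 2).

For X ~ Uniform(4, 5):
Var(X) = \frac{1}{12}
Var(-3X - 2) = (-3)² × Var(X) = 9 × \frac{1}{12} = \frac{3}{4}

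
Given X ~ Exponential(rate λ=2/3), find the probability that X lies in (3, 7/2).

P(3 < X < 7/2) = ∫_{3}^{7/2} f(x) dx
where f(x) = \frac{2 e^{- \frac{2 x}{3}}}{3}
= - \frac{1}{e^{\frac{7}{3}}} + e^{-2}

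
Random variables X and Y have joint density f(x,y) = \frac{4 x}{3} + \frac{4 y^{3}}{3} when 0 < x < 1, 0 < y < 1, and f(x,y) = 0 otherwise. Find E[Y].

E[Y] = ∫_0^1 ∫_0^1 y × f(x,y) dx dy
= \frac{3}{5}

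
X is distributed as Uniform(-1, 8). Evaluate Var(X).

For X ~ Uniform(-1, 8):
Var(X) = \frac{27}{4}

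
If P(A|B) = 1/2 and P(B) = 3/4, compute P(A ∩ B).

By definition, P(A|B) = P(A ∩ B) / P(B)
So P(A ∩ B) = P(A|B) × P(B)
= 1/2 × 3/4
= 3/8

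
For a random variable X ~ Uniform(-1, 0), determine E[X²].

Using the identity E[X²] = Var(X) + (E[X])²:
E[X] = - \frac{1}{2}
Var(X) = \frac{1}{12}
E[X²] = \frac{1}{12} + (- \frac{1}{2})²
= \frac{1}{3}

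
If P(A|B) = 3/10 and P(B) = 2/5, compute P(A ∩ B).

By definition, P(A|B) = P(A ∩ B) / P(B)
So P(A ∩ B) = P(A|B) × P(B)
= 3/10 × 2/5
= 3/25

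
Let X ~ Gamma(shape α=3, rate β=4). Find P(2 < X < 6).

P(2 < X < 6) = ∫_{2}^{6} f(x) dx
where f(x) = 32 x^{2} e^{- 4 x}
= \frac{-313 + 41 e^{16}}{e^{24}}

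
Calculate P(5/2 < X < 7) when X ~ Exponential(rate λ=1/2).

P(5/2 < X < 7) = ∫_{5/2}^{7} f(x) dx
where f(x) = \frac{e^{- \frac{x}{2}}}{2}
= - \frac{1}{e^{\frac{7}{2}}} + e^{- \frac{5}{4}}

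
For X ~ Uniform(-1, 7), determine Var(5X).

For X ~ Uniform(-1, 7):
Var(X) = \frac{16}{3}
Var(5X) = (5)² × Var(X) = 25 × \frac{16}{3} = \frac{400}{3}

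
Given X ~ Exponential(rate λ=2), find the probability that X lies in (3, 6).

P(3 < X < 6) = ∫_{3}^{6} f(x) dx
where f(x) = 2 e^{- 2 x}
= - \frac{1 - e^{6}}{e^{12}}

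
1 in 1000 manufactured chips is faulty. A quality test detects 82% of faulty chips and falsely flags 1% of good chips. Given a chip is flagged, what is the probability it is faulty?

Let D = the rare event, + = positive/flagged.
P(D) = 1/1000
P(+|D) = 82/100 = 41/50
P(+|D') = 1/100
P(+) = P(+|D)P(D) + P(+|D')P(D')
     = \frac{41}{50} × \frac{1}{1000} + \frac{1}{100} × \frac{999}{1000}
     = \frac{1081}{100000}
P(D|+) = P(+|D)P(D)/P(+) = \frac{82}{1081}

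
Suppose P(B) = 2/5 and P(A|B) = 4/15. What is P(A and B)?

By definition, P(A|B) = P(A ∩ B) / P(B)
So P(A ∩ B) = P(A|B) × P(B)
= 4/15 × 2/5
= 8/75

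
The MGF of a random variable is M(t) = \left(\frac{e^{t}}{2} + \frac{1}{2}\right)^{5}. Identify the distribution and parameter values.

The MGF M(t) = \left(\frac{e^{t}}{2} + \frac{1}{2}\right)^{5} is the standard form for the Binomial distribution.
Comparing with the known MGF formula identifies: Binomial(n=5, p=1/2)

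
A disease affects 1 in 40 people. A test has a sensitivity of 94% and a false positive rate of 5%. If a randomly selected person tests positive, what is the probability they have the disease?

Let D = the rare event, + = positive/flagged.
P(D) = 1/40
P(+|D) = 94/100 = 47/50
P(+|D') = 5/100 = 1/20
P(+) = P(+|D)P(D) + P(+|D')P(D')
     = \frac{47}{50} × \frac{1}{40} + \frac{1}{20} × \frac{39}{40}
     = \frac{289}{4000}
P(D|+) = P(+|D)P(D)/P(+) = \frac{94}{289}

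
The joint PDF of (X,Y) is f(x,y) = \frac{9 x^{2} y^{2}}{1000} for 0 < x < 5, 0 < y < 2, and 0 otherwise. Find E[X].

f_X(x) = ∫_0^2 \frac{9 x^{2} y^{2}}{1000} dy = \frac{3 x^{2}}{125}
E[X] = ∫_0^5 x × (\frac{3 x^{2}}{125}) dx = \frac{15}{4}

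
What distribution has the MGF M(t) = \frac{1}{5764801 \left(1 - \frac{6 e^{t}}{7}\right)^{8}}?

The MGF M(t) = \frac{1}{5764801 \left(1 - \frac{6 e^{t}}{7}\right)^{8}} is the standard form for the NegativeBinomial distribution.
Comparing with the known MGF formula identifies: NegBin(r=8, p=1/7), X = failures before r-th success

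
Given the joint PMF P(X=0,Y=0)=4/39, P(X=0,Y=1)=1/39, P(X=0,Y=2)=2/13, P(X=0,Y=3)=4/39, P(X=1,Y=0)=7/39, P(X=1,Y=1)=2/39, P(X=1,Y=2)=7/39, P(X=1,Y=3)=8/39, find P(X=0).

P(X=0) = P(X=0,Y=0) + P(X=0,Y=1) + P(X=0,Y=2) + P(X=0,Y=3)
= 4/39 + 1/39 + 2/13 + 4/39
= 5/13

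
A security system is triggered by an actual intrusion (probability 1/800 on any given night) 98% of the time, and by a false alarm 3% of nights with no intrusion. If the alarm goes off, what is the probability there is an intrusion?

Let D = the rare event, + = positive/flagged.
P(D) = 1/800
P(+|D) = 98/100 = 49/50
P(+|D') = 3/100
P(+) = P(+|D)P(D) + P(+|D')P(D')
     = \frac{49}{50} × \frac{1}{800} + \frac{3}{100} × \frac{799}{800}
     = \frac{499}{16000}
P(D|+) = P(+|D)P(D)/P(+) = \frac{98}{2495}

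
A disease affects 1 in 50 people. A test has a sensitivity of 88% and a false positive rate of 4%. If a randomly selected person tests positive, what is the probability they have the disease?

Let D = the rare event, + = positive/flagged.
P(D) = 1/50
P(+|D) = 88/100 = 22/25
P(+|D') = 4/100 = 1/25
P(+) = P(+|D)P(D) + P(+|D')P(D')
     = \frac{22}{25} × \frac{1}{50} + \frac{1}{25} × \frac{49}{50}
     = \frac{71}{1250}
P(D|+) = P(+|D)P(D)/P(+) = \frac{22}{71}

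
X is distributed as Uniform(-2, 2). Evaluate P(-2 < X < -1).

P(-2 < X < -1) = ∫_{-2}^{-1} f(x) dx
where f(x) = \frac{1}{4}
= \frac{1}{4}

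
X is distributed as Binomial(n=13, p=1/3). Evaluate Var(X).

For X ~ Binomial(n=13, p=1/3):
Var(X) = \frac{26}{9}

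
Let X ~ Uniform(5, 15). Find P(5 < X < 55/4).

P(5 < X < 55/4) = ∫_{5}^{55/4} f(x) dx
where f(x) = \frac{1}{10}
= \frac{7}{8}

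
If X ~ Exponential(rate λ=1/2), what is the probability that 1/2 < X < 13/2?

P(1/2 < X < 13/2) = ∫_{1/2}^{13/2} f(x) dx
where f(x) = \frac{e^{- \frac{x}{2}}}{2}
= - \frac{1 - e^{3}}{e^{\frac{13}{4}}}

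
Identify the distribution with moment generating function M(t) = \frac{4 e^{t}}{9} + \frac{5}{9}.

The MGF M(t) = \frac{4 e^{t}}{9} + \frac{5}{9} is the standard form for the Bernoulli distribution.
Comparing with the known MGF formula identifies: Bernoulli(p=4/9)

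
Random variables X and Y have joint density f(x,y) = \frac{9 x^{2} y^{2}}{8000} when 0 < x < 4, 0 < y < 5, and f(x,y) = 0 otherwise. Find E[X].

f_X(x) = ∫_0^5 \frac{9 x^{2} y^{2}}{8000} dy = \frac{3 x^{2}}{64}
E[X] = ∫_0^4 x × (\frac{3 x^{2}}{64}) dx = 3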